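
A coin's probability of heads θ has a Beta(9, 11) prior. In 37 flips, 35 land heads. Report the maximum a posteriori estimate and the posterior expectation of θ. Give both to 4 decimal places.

θ_MAP = 0.7818, E[θ|data] = 0.7719

Posterior: Beta(9+35, 11+2) = Beta(44, 13).
Mode = (44−1)/(44+13−2) = 43/55 = 0.7818.
Mean = 44/(44+13) = 44/57 = 0.7719.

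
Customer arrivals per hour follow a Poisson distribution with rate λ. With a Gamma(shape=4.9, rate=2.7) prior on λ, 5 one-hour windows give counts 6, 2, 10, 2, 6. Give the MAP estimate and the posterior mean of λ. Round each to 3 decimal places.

MAP: 3.883. Posterior mean: 4.013.

Σ counts = 26. Posterior: Gamma(shape = 4.9+26 = 30.9, rate = 2.7+5 = 7.7).
Mode = (α−1)/β = 29.9/7.7 = 3.883.
Mean = α/β = 30.9/7.7 = 4.013.
The mean is pulled above the mode by the posterior's right skew.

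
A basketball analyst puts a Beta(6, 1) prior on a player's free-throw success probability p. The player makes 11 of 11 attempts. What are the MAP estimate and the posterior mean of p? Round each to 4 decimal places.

MAP = 1.0000; posterior mean = 0.9444

Posterior: Beta(6+11, 1+0) = Beta(17, 1).
Since β = 1 ≤ 1 and α > 1, the Beta density is monotone increasing on [0,1]; the mode is at 1.
Mean = 17/(17+1) = 0.9444.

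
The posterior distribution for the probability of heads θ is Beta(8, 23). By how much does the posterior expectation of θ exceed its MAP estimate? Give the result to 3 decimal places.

0.017

Mode = (8−1)/(8+23−2) = 7/29 = 0.241.
Mean = 8/(8+23) = 8/31 = 0.258.
Difference = 0.258 − 0.241 = 0.017.
Mean > mode: the posterior has a right tail.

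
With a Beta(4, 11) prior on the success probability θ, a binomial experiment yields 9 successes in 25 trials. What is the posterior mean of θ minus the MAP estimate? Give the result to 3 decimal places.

0.009

Posterior: Beta(4+9, 11+16) = Beta(13, 27).
Mode = (13−1)/(13+27−2) = 12/38 = 0.316.
Mean = 13/(13+27) = 13/40 = 0.325.
Difference = 0.325 − 0.316 = 0.009.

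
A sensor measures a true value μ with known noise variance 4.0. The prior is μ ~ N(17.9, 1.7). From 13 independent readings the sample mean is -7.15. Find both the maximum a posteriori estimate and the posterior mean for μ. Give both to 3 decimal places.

MAP = -3.311; posterior mean = -3.311

Posterior for μ is Normal. Precision-weighted mean: (1/1.7·17.9 + 13/4.0·-7.15) / (1/1.7 + 13/4.0) = -3.311.
A Normal posterior is symmetric, so mode = mean.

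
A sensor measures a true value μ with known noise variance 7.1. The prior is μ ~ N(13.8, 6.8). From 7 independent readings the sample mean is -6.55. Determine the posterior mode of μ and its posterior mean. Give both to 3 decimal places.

posterior mode = -3.909, posterior mean = -3.909

Posterior for μ is Normal. Precision-weighted mean: (1/6.8·13.8 + 7/7.1·-6.55) / (1/6.8 + 7/7.1) = -3.909.
A Normal posterior is symmetric, so mode = mean.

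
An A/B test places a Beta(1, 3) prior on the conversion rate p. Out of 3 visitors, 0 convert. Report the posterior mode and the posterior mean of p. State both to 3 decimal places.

MAP = 0.000, posterior mean = 0.143

Posterior: Beta(1+0, 3+3) = Beta(1, 6).
Since α = 1 ≤ 1 and β > 1, the Beta density is monotone decreasing on [0,1]; the mode is at 0.
Mean = 1/(1+6) = 0.143.
The posterior is right-skewed, so the mean exceeds the mode.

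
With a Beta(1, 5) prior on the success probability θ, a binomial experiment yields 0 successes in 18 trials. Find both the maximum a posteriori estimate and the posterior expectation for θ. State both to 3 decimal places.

MAP = 0.000; posterior mean = 0.042

Posterior: Beta(1+0, 5+18) = Beta(1, 23).
Since α = 1 ≤ 1 and β > 1, the Beta density is monotone decreasing on [0,1]; the mode is at 0.
Mean = 1/(1+23) = 0.042.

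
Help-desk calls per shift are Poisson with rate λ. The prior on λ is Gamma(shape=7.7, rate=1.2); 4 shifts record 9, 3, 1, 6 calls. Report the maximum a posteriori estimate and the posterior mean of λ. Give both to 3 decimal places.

Σ counts = 19. Posterior: Gamma(shape = 7.7+19 = 26.7, rate = 1.2+4 = 5.2).
Mode = (α−1)/β = 25.7/5.2 = 4.942.
Mean = α/β = 26.7/5.2 = 5.135.
Right-skewed posterior ⇒ mode < mean.

MAP: 4.942. Posterior mean: 5.135.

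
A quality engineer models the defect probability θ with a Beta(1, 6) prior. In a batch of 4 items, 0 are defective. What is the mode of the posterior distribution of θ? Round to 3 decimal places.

0.000

Posterior: Beta(1+0, 6+4) = Beta(1, 10).
Since α = 1 ≤ 1 and β > 1, the Beta density is monotone decreasing on [0,1]; the mode is at 0.
Mean = 1/(1+10) = 0.091.
This is the posterior mode — the MAP estimate.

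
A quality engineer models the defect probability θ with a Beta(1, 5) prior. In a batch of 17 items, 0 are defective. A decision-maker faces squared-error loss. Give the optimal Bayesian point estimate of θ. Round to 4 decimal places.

Posterior: Beta(1+0, 5+17) = Beta(1, 22).
Since α = 1 ≤ 1 and β > 1, the Beta density is monotone decreasing on [0,1]; the mode is at 0.
Mean = 1/(1+22) = 0.0435.
Squared-error loss ⇒ the optimal estimator is the posterior mean.

0.0435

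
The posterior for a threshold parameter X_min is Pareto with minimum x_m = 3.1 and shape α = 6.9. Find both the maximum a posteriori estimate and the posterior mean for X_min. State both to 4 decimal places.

MAP = 3.1000; posterior mean = 3.6254

The Pareto density is strictly decreasing on [x_m, ∞), so the mode is x_m = 3.1000.
Mean = α·x_m/(α−1) = 6.9·3.1/5.9 = 3.6254.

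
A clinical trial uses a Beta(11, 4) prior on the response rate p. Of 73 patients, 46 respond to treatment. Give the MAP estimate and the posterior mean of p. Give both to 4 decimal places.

Posterior: Beta(11+46, 4+27) = Beta(57, 31).
Mode = (57−1)/(57+31−2) = 56/86 = 0.6512.
Mean = 57/(57+31) = 57/88 = 0.6477.

MAP = 0.6512; posterior mean = 0.6477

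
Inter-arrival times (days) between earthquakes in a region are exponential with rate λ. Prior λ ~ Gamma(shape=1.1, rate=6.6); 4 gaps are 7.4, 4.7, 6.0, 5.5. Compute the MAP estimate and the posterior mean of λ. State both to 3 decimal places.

Σ times = 23.6. Posterior: Gamma(shape = 1.1+4 = 5.1, rate = 6.6+23.6 = 30.2).
Mode = (α−1)/β = 4.1/30.2 = 0.136.
Mean = α/β = 5.1/30.2 = 0.169.

MAP estimate = 0.136, posterior mean = 0.169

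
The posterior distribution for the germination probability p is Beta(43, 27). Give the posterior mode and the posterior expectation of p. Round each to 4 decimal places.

p_MAP = 0.6176, E[p|data] = 0.6143

Mode = (43−1)/(43+27−2) = 42/68 = 0.6176.
Mean = 43/(43+27) = 43/70 = 0.6143.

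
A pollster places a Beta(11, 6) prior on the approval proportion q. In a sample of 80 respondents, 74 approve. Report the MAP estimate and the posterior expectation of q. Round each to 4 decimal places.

Posterior: Beta(11+74, 6+6) = Beta(85, 12).
Mode = (85−1)/(85+12−2) = 84/95 = 0.8842.
Mean = 85/(85+12) = 85/97 = 0.8763.

MAP = 0.8842; posterior mean = 0.8763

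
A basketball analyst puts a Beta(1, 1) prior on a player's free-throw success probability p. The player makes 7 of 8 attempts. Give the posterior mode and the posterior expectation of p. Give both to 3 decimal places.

posterior mode = 0.875, posterior expectation = 0.800

Posterior: Beta(1+7, 1+1) = Beta(8, 2).
Mode = (8−1)/(8+2−2) = 7/8 = 0.875.
With a flat prior the MAP equals the MLE, 7/8.
Mean = 8/(8+2) = 8/10 = 0.800.
Left-skewed posterior ⇒ mean < mode.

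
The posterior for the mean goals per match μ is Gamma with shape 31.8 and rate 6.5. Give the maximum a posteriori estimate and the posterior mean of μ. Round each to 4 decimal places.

MAP = 4.7385, posterior mean = 4.8923

Mode = (α−1)/β = 30.8/6.5 = 4.7385.
Mean = α/β = 31.8/6.5 = 4.8923.
Mean > mode: the posterior has a right tail.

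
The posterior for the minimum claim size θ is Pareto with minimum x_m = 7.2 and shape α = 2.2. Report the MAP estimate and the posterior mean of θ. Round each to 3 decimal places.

The Pareto density is strictly decreasing on [x_m, ∞), so the mode is x_m = 7.200.
Mean = α·x_m/(α−1) = 2.2·7.2/1.2 = 13.200.

MAP = 7.200; posterior mean = 13.200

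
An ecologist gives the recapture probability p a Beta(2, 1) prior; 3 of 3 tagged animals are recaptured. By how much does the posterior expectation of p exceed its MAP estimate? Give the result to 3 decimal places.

Posterior: Beta(2+3, 1+0) = Beta(5, 1).
Since β = 1 ≤ 1 and α > 1, the Beta density is monotone increasing on [0,1]; the mode is at 1.
Mean = 5/(5+1) = 0.833.
Difference = 0.833 − 1.000 = -0.167.

-0.167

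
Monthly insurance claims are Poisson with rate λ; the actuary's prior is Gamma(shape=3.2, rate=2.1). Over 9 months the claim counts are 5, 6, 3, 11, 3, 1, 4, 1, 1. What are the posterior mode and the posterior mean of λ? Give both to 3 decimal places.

MAP: 3.351. Posterior mean: 3.441.

Σ counts = 35. Posterior: Gamma(shape = 3.2+35 = 38.2, rate = 2.1+9 = 11.1).
Mode = (α−1)/β = 37.2/11.1 = 3.351.
Mean = α/β = 38.2/11.1 = 3.441.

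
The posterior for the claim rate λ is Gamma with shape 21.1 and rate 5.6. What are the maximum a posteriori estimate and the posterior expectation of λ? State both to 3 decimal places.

Mode = (α−1)/β = 20.1/5.6 = 3.589.
Mean = α/β = 21.1/5.6 = 3.768.

MAP = 3.589; posterior mean = 3.768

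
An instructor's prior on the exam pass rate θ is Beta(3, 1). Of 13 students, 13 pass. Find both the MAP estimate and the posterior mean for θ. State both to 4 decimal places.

MAP = 1.0000, posterior mean = 0.9412

Posterior: Beta(3+13, 1+0) = Beta(16, 1).
Since β = 1 ≤ 1 and α > 1, the Beta density is monotone increasing on [0,1]; the mode is at 1.
Mean = 16/(16+1) = 0.9412.
The posterior is left-skewed, so the mode exceeds the mean.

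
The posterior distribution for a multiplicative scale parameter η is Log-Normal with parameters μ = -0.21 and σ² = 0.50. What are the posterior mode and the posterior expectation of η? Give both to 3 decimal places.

MAP: 0.492. Posterior mean: 1.041.

Mode = exp(μ − σ²) = exp(-0.71) = 0.492.
Mean = exp(μ + σ²/2) = exp(0.040) = 1.041.
Mean > mode: the posterior has a right tail.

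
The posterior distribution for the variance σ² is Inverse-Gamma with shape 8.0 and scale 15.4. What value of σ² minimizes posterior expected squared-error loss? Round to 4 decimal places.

Mode = β/(α+1) = 15.4/9.0 = 1.7111.
Mean = β/(α−1) = 15.4/7.0 = 2.2000.
Squared-error loss ⇒ the optimal estimator is the posterior mean.

2.2000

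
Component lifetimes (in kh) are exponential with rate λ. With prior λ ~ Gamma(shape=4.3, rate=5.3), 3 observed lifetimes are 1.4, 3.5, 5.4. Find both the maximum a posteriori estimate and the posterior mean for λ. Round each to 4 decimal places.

MAP = 0.4038; posterior mean = 0.4679

Σ times = 10.3. Posterior: Gamma(shape = 4.3+3 = 7.3, rate = 5.3+10.3 = 15.6).
Mode = (α−1)/β = 6.3/15.6 = 0.4038.
Mean = α/β = 7.3/15.6 = 0.4679.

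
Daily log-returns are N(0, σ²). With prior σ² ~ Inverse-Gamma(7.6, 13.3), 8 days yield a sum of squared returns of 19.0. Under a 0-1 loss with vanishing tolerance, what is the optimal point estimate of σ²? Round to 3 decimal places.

Posterior: Inverse-Gamma(shape = 7.6+8/2 = 11.6, scale = 13.3+19.0/2 = 22.8).
Mode = β/(α+1) = 22.8/12.6 = 1.810.
Mean = β/(α−1) = 22.8/10.6 = 2.151.
This is the posterior mode — the MAP estimate.

1.810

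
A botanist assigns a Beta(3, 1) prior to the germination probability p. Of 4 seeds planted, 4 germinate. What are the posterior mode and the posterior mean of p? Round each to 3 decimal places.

p_MAP = 1.000, E[p|data] = 0.875

Posterior: Beta(3+4, 1+0) = Beta(7, 1).
Since β = 1 ≤ 1 and α > 1, the Beta density is monotone increasing on [0,1]; the mode is at 1.
Mean = 7/(7+1) = 0.875.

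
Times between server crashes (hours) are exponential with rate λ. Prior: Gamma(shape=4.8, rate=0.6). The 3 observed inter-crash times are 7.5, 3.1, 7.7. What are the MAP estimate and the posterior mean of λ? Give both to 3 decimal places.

MAP estimate = 0.360, posterior mean = 0.413

Σ times = 18.3. Posterior: Gamma(shape = 4.8+3 = 7.8, rate = 0.6+18.3 = 18.9).
Mode = (α−1)/β = 6.8/18.9 = 0.360.
Mean = α/β = 7.8/18.9 = 0.413.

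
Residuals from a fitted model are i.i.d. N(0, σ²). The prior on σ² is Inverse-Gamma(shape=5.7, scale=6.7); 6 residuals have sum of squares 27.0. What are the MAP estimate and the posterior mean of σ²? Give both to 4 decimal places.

MAP: 2.0825. Posterior mean: 2.6234.

Posterior: Inverse-Gamma(shape = 5.7+6/2 = 8.7, scale = 6.7+27.0/2 = 20.2).
Mode = β/(α+1) = 20.2/9.7 = 2.0825.
Mean = β/(α−1) = 20.2/7.7 = 2.6234.
The posterior is right-skewed, so the mean exceeds the mode.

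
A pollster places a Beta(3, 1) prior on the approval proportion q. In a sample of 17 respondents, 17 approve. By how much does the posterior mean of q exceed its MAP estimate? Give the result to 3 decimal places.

-0.048

Posterior: Beta(3+17, 1+0) = Beta(20, 1).
Since β = 1 ≤ 1 and α > 1, the Beta density is monotone increasing on [0,1]; the mode is at 1.
Mean = 20/(20+1) = 0.952.
Difference = 0.952 − 1.000 = -0.048.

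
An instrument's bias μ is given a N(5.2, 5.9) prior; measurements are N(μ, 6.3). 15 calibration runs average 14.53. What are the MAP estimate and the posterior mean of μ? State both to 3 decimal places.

Posterior for μ is Normal. Precision-weighted mean: (1/5.9·5.2 + 15/6.3·14.53) / (1/5.9 + 15/6.3) = 13.910.
A Normal posterior is symmetric, so mode = mean.

μ_MAP = 13.910, E[μ|data] = 13.910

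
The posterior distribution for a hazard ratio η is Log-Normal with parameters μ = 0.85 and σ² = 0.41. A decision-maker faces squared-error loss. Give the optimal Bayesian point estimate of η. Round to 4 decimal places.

2.8720

Mode = exp(μ − σ²) = exp(0.44) = 1.5527.
Mean = exp(μ + σ²/2) = exp(1.055) = 2.8720.
Squared-error loss ⇒ the optimal estimator is the posterior mean.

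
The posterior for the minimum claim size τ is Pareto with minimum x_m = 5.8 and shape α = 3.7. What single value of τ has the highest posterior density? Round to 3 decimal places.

5.800

The Pareto density is strictly decreasing on [x_m, ∞), so the mode is x_m = 5.800.
Mean = α·x_m/(α−1) = 3.7·5.8/2.7 = 7.948.
This is the posterior mode — the MAP estimate.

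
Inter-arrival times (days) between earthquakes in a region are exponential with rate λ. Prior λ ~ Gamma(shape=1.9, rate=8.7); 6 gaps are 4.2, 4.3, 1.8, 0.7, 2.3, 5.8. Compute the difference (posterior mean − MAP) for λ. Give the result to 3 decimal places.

0.036

Σ times = 19.1. Posterior: Gamma(shape = 1.9+6 = 7.9, rate = 8.7+19.1 = 27.8).
Mode = (α−1)/β = 6.9/27.8 = 0.248.
Mean = α/β = 7.9/27.8 = 0.284.
Difference = 0.284 − 0.248 = 0.036.
The posterior is right-skewed, so the mean exceeds the mode.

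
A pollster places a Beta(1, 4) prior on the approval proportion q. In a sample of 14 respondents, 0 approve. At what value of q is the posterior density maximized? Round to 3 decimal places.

0.000

Posterior: Beta(1+0, 4+14) = Beta(1, 18).
Since α = 1 ≤ 1 and β > 1, the Beta density is monotone decreasing on [0,1]; the mode is at 0.
Mean = 1/(1+18) = 0.053.
This is the posterior mode — the MAP estimate.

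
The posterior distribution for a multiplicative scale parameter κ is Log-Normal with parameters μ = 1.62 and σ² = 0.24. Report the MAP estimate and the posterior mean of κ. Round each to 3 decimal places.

MAP = 3.975; posterior mean = 5.697

Mode = exp(μ − σ²) = exp(1.38) = 3.975.
Mean = exp(μ + σ²/2) = exp(1.740) = 5.697.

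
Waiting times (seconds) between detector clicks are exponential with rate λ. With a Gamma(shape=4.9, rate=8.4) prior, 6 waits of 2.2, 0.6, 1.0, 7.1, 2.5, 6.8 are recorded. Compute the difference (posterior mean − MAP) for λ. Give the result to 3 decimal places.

0.035

Σ times = 20.2. Posterior: Gamma(shape = 4.9+6 = 10.9, rate = 8.4+20.2 = 28.6).
Mode = (α−1)/β = 9.9/28.6 = 0.346.
Mean = α/β = 10.9/28.6 = 0.381.
Difference = 0.381 − 0.346 = 0.035.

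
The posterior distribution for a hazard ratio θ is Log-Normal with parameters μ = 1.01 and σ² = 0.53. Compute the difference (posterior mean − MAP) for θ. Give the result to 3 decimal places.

1.963

Mode = exp(μ − σ²) = exp(0.48) = 1.616.
Mean = exp(μ + σ²/2) = exp(1.275) = 3.579.
Difference = 3.579 − 1.616 = 1.963.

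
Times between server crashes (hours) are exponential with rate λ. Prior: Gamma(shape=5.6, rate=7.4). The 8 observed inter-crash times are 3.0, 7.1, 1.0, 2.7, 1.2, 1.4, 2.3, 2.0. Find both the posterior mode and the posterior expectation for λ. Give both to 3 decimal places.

posterior mode = 0.448, posterior expectation = 0.484

Σ times = 20.7. Posterior: Gamma(shape = 5.6+8 = 13.6, rate = 7.4+20.7 = 28.1).
Mode = (α−1)/β = 12.6/28.1 = 0.448.
Mean = α/β = 13.6/28.1 = 0.484.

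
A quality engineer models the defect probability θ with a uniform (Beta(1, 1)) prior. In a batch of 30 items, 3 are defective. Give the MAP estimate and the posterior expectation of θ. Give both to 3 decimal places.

MAP estimate = 0.100, posterior expectation = 0.125

Posterior: Beta(1+3, 1+27) = Beta(4, 28).
Mode = (4−1)/(4+28−2) = 3/30 = 0.100.
With a flat prior the MAP equals the MLE, 3/30.
Mean = 4/(4+28) = 4/32 = 0.125.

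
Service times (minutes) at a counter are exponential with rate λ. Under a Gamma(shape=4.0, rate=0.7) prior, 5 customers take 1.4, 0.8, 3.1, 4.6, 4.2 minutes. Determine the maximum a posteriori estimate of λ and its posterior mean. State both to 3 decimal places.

Σ times = 14.1. Posterior: Gamma(shape = 4.0+5 = 9.0, rate = 0.7+14.1 = 14.8).
Mode = (α−1)/β = 8.0/14.8 = 0.541.
Mean = α/β = 9.0/14.8 = 0.608.
Right-skewed posterior ⇒ mode < mean.

MAP = 0.541, posterior mean = 0.608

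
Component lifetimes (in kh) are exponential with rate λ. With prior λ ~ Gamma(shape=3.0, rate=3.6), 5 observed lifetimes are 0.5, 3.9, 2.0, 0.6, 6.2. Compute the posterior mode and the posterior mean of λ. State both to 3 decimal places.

Σ times = 13.2. Posterior: Gamma(shape = 3.0+5 = 8.0, rate = 3.6+13.2 = 16.8).
Mode = (α−1)/β = 7.0/16.8 = 0.417.
Mean = α/β = 8.0/16.8 = 0.476.
Right-skewed posterior ⇒ mode < mean.

MAP = 0.417; posterior mean = 0.476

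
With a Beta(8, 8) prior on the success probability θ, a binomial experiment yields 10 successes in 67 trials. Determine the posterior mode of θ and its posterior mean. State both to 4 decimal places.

MAP: 0.2099. Posterior mean: 0.2169.

Posterior: Beta(8+10, 8+57) = Beta(18, 65).
Mode = (18−1)/(18+65−2) = 17/81 = 0.2099.
Mean = 18/(18+65) = 18/83 = 0.2169.
The posterior is right-skewed, so the mean exceeds the mode.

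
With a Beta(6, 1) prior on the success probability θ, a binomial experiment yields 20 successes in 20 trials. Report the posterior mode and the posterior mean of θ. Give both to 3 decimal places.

MAP = 1.000, posterior mean = 0.963

Posterior: Beta(6+20, 1+0) = Beta(26, 1).
Since β = 1 ≤ 1 and α > 1, the Beta density is monotone increasing on [0,1]; the mode is at 1.
Mean = 26/(26+1) = 0.963.
Mode > mean: the posterior has a left tail.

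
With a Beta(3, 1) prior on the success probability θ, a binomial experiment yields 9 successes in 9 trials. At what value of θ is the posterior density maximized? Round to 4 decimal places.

Posterior: Beta(3+9, 1+0) = Beta(12, 1).
Since β = 1 ≤ 1 and α > 1, the Beta density is monotone increasing on [0,1]; the mode is at 1.
Mean = 12/(12+1) = 0.9231.
This is the posterior mode — the MAP estimate.

1.0000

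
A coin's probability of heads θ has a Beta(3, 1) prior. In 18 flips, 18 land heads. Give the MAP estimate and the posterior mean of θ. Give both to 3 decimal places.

Posterior: Beta(3+18, 1+0) = Beta(21, 1).
Since β = 1 ≤ 1 and α > 1, the Beta density is monotone increasing on [0,1]; the mode is at 1.
Mean = 21/(21+1) = 0.955.

MAP estimate = 1.000, posterior mean = 0.955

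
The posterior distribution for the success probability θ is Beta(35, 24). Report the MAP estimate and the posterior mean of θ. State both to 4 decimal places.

Mode = (35−1)/(35+24−2) = 34/57 = 0.5965.
Mean = 35/(35+24) = 35/59 = 0.5932.

MAP estimate = 0.5965, posterior mean = 0.5932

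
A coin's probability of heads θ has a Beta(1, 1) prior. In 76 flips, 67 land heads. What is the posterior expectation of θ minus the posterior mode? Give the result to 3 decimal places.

-0.010

Posterior: Beta(1+67, 1+9) = Beta(68, 10).
Mode = (68−1)/(68+10−2) = 67/76 = 0.882.
With a flat prior the MAP equals the MLE, 67/76.
Mean = 68/(68+10) = 68/78 = 0.872.
Difference = 0.872 − 0.882 = -0.010.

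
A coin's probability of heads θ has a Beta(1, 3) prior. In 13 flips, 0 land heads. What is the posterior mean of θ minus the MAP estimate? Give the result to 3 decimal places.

0.059

Posterior: Beta(1+0, 3+13) = Beta(1, 16).
Since α = 1 ≤ 1 and β > 1, the Beta density is monotone decreasing on [0,1]; the mode is at 0.
Mean = 1/(1+16) = 0.059.
Difference = 0.059 − 0.000 = 0.059.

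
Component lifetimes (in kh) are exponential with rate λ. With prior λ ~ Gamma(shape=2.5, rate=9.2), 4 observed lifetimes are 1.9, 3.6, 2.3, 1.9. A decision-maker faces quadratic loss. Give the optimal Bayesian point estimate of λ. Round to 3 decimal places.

Σ times = 9.7. Posterior: Gamma(shape = 2.5+4 = 6.5, rate = 9.2+9.7 = 18.9).
Mode = (α−1)/β = 5.5/18.9 = 0.291.
Mean = α/β = 6.5/18.9 = 0.344.
Quadratic loss ⇒ the optimal estimator is the posterior mean.

0.344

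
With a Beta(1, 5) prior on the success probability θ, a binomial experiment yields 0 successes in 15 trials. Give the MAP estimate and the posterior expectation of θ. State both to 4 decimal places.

MAP estimate = 0.0000, posterior expectation = 0.0476

Posterior: Beta(1+0, 5+15) = Beta(1, 20).
Since α = 1 ≤ 1 and β > 1, the Beta density is monotone decreasing on [0,1]; the mode is at 0.
Mean = 1/(1+20) = 0.0476.
Right-skewed posterior ⇒ mode < mean.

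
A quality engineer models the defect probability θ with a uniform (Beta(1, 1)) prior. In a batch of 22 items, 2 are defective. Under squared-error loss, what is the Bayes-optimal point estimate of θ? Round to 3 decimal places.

0.125

Posterior: Beta(1+2, 1+20) = Beta(3, 21).
Mode = (3−1)/(3+21−2) = 2/22 = 0.091.
With a flat prior the MAP equals the MLE, 2/22.
Mean = 3/(3+21) = 3/24 = 0.125.
Squared-error loss ⇒ the optimal estimator is the posterior mean.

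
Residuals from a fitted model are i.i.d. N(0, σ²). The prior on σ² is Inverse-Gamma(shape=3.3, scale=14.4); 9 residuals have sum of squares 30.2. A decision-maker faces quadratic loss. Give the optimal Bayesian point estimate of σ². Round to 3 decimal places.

Posterior: Inverse-Gamma(shape = 3.3+9/2 = 7.8, scale = 14.4+30.2/2 = 29.5).
Mode = β/(α+1) = 29.5/8.8 = 3.352.
Mean = β/(α−1) = 29.5/6.8 = 4.338.
Quadratic loss ⇒ the optimal estimator is the posterior mean.

4.338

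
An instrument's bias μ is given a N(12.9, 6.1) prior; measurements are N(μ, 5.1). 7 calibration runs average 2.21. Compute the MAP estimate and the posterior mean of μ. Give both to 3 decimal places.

Posterior for μ is Normal. Precision-weighted mean: (1/6.1·12.9 + 7/5.1·2.21) / (1/6.1 + 7/5.1) = 3.351.
A Normal posterior is symmetric, so mode = mean.

MAP = 3.351; posterior mean = 3.351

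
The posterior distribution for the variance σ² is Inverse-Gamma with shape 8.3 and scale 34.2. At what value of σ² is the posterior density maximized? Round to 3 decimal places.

Mode = β/(α+1) = 34.2/9.3 = 3.677.
Mean = β/(α−1) = 34.2/7.3 = 4.685.
This is the posterior mode — the MAP estimate.

3.677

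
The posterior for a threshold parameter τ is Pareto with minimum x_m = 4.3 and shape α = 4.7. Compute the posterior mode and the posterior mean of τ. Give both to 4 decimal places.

MAP: 4.3000. Posterior mean: 5.4622.

The Pareto density is strictly decreasing on [x_m, ∞), so the mode is x_m = 4.3000.
Mean = α·x_m/(α−1) = 4.7·4.3/3.7 = 5.4622.
The mean is pulled above the mode by the posterior's right skew.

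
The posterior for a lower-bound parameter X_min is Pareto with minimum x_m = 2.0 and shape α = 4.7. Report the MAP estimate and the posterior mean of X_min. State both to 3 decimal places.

The Pareto density is strictly decreasing on [x_m, ∞), so the mode is x_m = 2.000.
Mean = α·x_m/(α−1) = 4.7·2.0/3.7 = 2.541.

MAP estimate = 2.000, posterior mean = 2.541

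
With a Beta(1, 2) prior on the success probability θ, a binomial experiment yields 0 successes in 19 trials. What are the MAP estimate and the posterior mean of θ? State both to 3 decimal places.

MAP estimate = 0.000, posterior mean = 0.045

Posterior: Beta(1+0, 2+19) = Beta(1, 21).
Since α = 1 ≤ 1 and β > 1, the Beta density is monotone decreasing on [0,1]; the mode is at 0.
Mean = 1/(1+21) = 0.045.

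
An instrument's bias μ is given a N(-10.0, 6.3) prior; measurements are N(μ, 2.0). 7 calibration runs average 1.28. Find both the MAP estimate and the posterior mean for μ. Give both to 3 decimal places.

μ_MAP = 0.791, E[μ|data] = 0.791

Posterior for μ is Normal. Precision-weighted mean: (1/6.3·-10.0 + 7/2.0·1.28) / (1/6.3 + 7/2.0) = 0.791.
A Normal posterior is symmetric, so mode = mean.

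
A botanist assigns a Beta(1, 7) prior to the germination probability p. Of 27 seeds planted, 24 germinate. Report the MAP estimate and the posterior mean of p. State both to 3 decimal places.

Posterior: Beta(1+24, 7+3) = Beta(25, 10).
Mode = (25−1)/(25+10−2) = 24/33 = 0.727.
Mean = 25/(25+10) = 25/35 = 0.714.

MAP estimate = 0.727, posterior mean = 0.714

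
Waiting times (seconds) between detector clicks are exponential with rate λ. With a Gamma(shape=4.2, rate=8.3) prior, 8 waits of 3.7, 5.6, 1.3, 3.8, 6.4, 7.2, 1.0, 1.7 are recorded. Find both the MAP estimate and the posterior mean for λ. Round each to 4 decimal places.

MAP: 0.2872. Posterior mean: 0.3128.

Σ times = 30.7. Posterior: Gamma(shape = 4.2+8 = 12.2, rate = 8.3+30.7 = 39.0).
Mode = (α−1)/β = 11.2/39.0 = 0.2872.
Mean = α/β = 12.2/39.0 = 0.3128.
The posterior is right-skewed, so the mean exceeds the mode.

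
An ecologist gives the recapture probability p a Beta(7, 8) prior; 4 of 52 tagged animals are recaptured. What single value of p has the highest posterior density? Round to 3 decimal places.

Posterior: Beta(7+4, 8+48) = Beta(11, 56).
Mode = (11−1)/(11+56−2) = 10/65 = 0.154.
Mean = 11/(11+56) = 11/67 = 0.164.
This is the posterior mode — the MAP estimate.

0.154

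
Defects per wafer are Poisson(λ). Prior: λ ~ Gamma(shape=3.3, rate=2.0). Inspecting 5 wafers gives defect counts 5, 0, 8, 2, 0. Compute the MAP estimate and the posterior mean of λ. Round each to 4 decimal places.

MAP: 2.4714. Posterior mean: 2.6143.

Σ counts = 15. Posterior: Gamma(shape = 3.3+15 = 18.3, rate = 2.0+5 = 7.0).
Mode = (α−1)/β = 17.3/7.0 = 2.4714.
Mean = α/β = 18.3/7.0 = 2.6143.
Mean > mode: the posterior has a right tail.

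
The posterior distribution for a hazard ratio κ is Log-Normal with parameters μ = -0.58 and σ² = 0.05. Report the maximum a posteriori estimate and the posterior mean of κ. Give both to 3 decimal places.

Mode = exp(μ − σ²) = exp(-0.63) = 0.533.
Mean = exp(μ + σ²/2) = exp(-0.555) = 0.574.

MAP: 0.533. Posterior mean: 0.574.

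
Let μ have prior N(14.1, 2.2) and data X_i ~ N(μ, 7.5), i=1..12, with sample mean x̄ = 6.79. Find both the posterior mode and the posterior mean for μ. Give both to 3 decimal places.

Posterior for μ is Normal. Precision-weighted mean: (1/2.2·14.1 + 12/7.5·6.79) / (1/2.2 + 12/7.5) = 8.407.
A Normal posterior is symmetric, so mode = mean.

MAP: 8.407. Posterior mean: 8.407.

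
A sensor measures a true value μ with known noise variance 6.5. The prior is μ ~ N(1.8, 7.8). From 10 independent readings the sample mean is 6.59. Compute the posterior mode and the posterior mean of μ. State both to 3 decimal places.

Posterior for μ is Normal. Precision-weighted mean: (1/7.8·1.8 + 10/6.5·6.59) / (1/7.8 + 10/6.5) = 6.222.
A Normal posterior is symmetric, so mode = mean.

μ_MAP = 6.222, E[μ|data] = 6.222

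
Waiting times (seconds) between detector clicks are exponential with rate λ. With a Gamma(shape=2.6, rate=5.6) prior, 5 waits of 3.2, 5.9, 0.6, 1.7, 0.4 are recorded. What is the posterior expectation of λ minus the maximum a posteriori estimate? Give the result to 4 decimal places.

Σ times = 11.8. Posterior: Gamma(shape = 2.6+5 = 7.6, rate = 5.6+11.8 = 17.4).
Mode = (α−1)/β = 6.6/17.4 = 0.3793.
Mean = α/β = 7.6/17.4 = 0.4368.
Difference = 0.4368 − 0.3793 = 0.0575.
Mean > mode: the posterior has a right tail.

0.0575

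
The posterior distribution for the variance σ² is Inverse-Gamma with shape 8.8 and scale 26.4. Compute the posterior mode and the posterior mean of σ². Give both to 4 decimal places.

posterior mode = 2.6939, posterior mean = 3.3846

Mode = β/(α+1) = 26.4/9.8 = 2.6939.
Mean = β/(α−1) = 26.4/7.8 = 3.3846.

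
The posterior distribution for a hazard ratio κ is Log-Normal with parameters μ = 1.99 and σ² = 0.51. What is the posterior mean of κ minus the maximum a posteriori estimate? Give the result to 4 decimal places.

5.0475

Mode = exp(μ − σ²) = exp(1.48) = 4.3929.
Mean = exp(μ + σ²/2) = exp(2.245) = 9.4404.
Difference = 9.4404 − 4.3929 = 5.0475.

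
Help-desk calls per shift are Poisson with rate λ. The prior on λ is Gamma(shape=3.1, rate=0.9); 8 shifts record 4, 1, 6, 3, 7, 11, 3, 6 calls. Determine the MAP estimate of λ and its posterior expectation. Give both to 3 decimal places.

MAP = 4.843, posterior mean = 4.955

Σ counts = 41. Posterior: Gamma(shape = 3.1+41 = 44.1, rate = 0.9+8 = 8.9).
Mode = (α−1)/β = 43.1/8.9 = 4.843.
Mean = α/β = 44.1/8.9 = 4.955.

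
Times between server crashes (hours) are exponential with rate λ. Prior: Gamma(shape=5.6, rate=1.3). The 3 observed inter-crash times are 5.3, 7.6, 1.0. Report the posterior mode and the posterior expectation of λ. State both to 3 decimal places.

Σ times = 13.9. Posterior: Gamma(shape = 5.6+3 = 8.6, rate = 1.3+13.9 = 15.2).
Mode = (α−1)/β = 7.6/15.2 = 0.500.
Mean = α/β = 8.6/15.2 = 0.566.
The posterior is right-skewed, so the mean exceeds the mode.

MAP: 0.500. Posterior mean: 0.566.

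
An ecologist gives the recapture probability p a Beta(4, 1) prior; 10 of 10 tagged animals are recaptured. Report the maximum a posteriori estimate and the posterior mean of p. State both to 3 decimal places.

MAP: 1.000. Posterior mean: 0.933.

Posterior: Beta(4+10, 1+0) = Beta(14, 1).
Since β = 1 ≤ 1 and α > 1, the Beta density is monotone increasing on [0,1]; the mode is at 1.
Mean = 14/(14+1) = 0.933.
Left-skewed posterior ⇒ mean < mode.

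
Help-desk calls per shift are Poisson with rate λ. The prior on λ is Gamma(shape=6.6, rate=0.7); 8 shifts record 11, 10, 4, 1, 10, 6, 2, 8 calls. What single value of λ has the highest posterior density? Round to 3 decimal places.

Σ counts = 52. Posterior: Gamma(shape = 6.6+52 = 58.6, rate = 0.7+8 = 8.7).
Mode = (α−1)/β = 57.6/8.7 = 6.621.
Mean = α/β = 58.6/8.7 = 6.736.
This is the posterior mode — the MAP estimate.

6.621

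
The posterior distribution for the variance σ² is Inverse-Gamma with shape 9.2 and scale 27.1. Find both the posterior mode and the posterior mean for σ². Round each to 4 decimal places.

Mode = β/(α+1) = 27.1/10.2 = 2.6569.
Mean = β/(α−1) = 27.1/8.2 = 3.3049.

σ²_MAP = 2.6569, E[σ²|data] = 3.3049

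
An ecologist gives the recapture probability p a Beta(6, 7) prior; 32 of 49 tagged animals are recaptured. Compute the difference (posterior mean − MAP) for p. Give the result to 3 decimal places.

-0.004

Posterior: Beta(6+32, 7+17) = Beta(38, 24).
Mode = (38−1)/(38+24−2) = 37/60 = 0.617.
Mean = 38/(38+24) = 38/62 = 0.613.
Difference = 0.613 − 0.617 = -0.004.
The mean is pulled below the mode by the posterior's left skew.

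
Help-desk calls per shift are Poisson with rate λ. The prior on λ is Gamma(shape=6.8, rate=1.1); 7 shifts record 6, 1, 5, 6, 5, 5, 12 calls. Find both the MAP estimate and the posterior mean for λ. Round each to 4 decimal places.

Σ counts = 40. Posterior: Gamma(shape = 6.8+40 = 46.8, rate = 1.1+7 = 8.1).
Mode = (α−1)/β = 45.8/8.1 = 5.6543.
Mean = α/β = 46.8/8.1 = 5.7778.
Right-skewed posterior ⇒ mode < mean.

MAP = 5.6543; posterior mean = 5.7778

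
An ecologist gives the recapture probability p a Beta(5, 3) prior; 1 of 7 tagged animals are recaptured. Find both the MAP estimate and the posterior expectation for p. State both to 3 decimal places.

Posterior: Beta(5+1, 3+6) = Beta(6, 9).
Mode = (6−1)/(6+9−2) = 5/13 = 0.385.
Mean = 6/(6+9) = 6/15 = 0.400.

MAP = 0.385; posterior mean = 0.400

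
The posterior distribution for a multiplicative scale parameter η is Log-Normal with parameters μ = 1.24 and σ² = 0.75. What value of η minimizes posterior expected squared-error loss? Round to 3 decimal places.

5.028

Mode = exp(μ − σ²) = exp(0.49) = 1.632.
Mean = exp(μ + σ²/2) = exp(1.615) = 5.028.
Squared-error loss ⇒ the optimal estimator is the posterior mean.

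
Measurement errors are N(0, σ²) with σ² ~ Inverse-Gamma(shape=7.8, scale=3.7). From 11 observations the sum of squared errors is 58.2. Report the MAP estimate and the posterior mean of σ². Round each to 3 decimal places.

MAP = 2.294, posterior mean = 2.667

Posterior: Inverse-Gamma(shape = 7.8+11/2 = 13.3, scale = 3.7+58.2/2 = 32.8).
Mode = β/(α+1) = 32.8/14.3 = 2.294.
Mean = β/(α−1) = 32.8/12.3 = 2.667.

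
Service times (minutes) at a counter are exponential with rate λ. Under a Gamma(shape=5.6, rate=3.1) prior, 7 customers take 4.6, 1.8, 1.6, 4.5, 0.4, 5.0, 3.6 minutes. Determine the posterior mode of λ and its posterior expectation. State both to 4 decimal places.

Σ times = 21.5. Posterior: Gamma(shape = 5.6+7 = 12.6, rate = 3.1+21.5 = 24.6).
Mode = (α−1)/β = 11.6/24.6 = 0.4715.
Mean = α/β = 12.6/24.6 = 0.5122.

MAP = 0.4715, posterior mean = 0.5122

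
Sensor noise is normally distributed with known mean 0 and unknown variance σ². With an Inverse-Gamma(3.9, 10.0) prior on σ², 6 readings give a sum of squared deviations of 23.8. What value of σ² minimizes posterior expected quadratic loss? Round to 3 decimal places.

3.712

Posterior: Inverse-Gamma(shape = 3.9+6/2 = 6.9, scale = 10.0+23.8/2 = 21.9).
Mode = β/(α+1) = 21.9/7.9 = 2.772.
Mean = β/(α−1) = 21.9/5.9 = 3.712.
Quadratic loss ⇒ the optimal estimator is the posterior mean.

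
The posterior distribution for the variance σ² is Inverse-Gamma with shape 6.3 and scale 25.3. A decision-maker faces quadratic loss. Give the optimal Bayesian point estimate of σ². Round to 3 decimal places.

Mode = β/(α+1) = 25.3/7.3 = 3.466.
Mean = β/(α−1) = 25.3/5.3 = 4.774.
Quadratic loss ⇒ the optimal estimator is the posterior mean.

4.774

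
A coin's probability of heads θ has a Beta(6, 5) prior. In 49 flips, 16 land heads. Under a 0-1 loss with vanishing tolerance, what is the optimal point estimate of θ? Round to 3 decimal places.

Posterior: Beta(6+16, 5+33) = Beta(22, 38).
Mode = (22−1)/(22+38−2) = 21/58 = 0.362.
Mean = 22/(22+38) = 22/60 = 0.367.
This is the posterior mode — the MAP estimate.

0.362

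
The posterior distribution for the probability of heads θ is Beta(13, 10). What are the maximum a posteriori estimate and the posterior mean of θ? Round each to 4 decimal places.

Mode = (13−1)/(13+10−2) = 12/21 = 0.5714.
Mean = 13/(13+10) = 13/23 = 0.5652.

MAP: 0.5714. Posterior mean: 0.5652.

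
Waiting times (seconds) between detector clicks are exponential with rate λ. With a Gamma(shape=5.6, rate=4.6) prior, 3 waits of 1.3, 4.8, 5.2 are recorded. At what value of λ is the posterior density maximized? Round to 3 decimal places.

Σ times = 11.3. Posterior: Gamma(shape = 5.6+3 = 8.6, rate = 4.6+11.3 = 15.9).
Mode = (α−1)/β = 7.6/15.9 = 0.478.
Mean = α/β = 8.6/15.9 = 0.541.
This is the posterior mode — the MAP estimate.

0.478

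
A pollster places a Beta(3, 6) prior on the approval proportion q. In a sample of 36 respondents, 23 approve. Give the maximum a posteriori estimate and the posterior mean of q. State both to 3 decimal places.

q_MAP = 0.581, E[q|data] = 0.578

Posterior: Beta(3+23, 6+13) = Beta(26, 19).
Mode = (26−1)/(26+19−2) = 25/43 = 0.581.
Mean = 26/(26+19) = 26/45 = 0.578.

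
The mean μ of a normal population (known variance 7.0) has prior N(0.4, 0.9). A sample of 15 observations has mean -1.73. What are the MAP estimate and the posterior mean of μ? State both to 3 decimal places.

Posterior for μ is Normal. Precision-weighted mean: (1/0.9·0.4 + 15/7.0·-1.73) / (1/0.9 + 15/7.0) = -1.003.
A Normal posterior is symmetric, so mode = mean.

MAP = -1.003; posterior mean = -1.003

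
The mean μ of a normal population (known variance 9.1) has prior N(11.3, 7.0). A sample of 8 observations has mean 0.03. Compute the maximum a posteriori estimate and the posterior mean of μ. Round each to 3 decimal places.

Posterior for μ is Normal. Precision-weighted mean: (1/7.0·11.3 + 8/9.1·0.03) / (1/7.0 + 8/9.1) = 1.605.
A Normal posterior is symmetric, so mode = mean.

μ_MAP = 1.605, E[μ|data] = 1.605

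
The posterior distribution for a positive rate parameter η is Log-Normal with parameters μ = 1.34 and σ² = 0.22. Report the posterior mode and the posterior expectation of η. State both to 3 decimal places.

MAP: 3.065. Posterior mean: 4.263.

Mode = exp(μ − σ²) = exp(1.12) = 3.065.
Mean = exp(μ + σ²/2) = exp(1.450) = 4.263.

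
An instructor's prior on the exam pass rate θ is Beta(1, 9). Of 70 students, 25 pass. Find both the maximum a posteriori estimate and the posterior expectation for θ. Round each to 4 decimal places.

Posterior: Beta(1+25, 9+45) = Beta(26, 54).
Mode = (26−1)/(26+54−2) = 25/78 = 0.3205.
Mean = 26/(26+54) = 26/80 = 0.3250.
The mean is pulled above the mode by the posterior's right skew.

MAP = 0.3205, posterior mean = 0.3250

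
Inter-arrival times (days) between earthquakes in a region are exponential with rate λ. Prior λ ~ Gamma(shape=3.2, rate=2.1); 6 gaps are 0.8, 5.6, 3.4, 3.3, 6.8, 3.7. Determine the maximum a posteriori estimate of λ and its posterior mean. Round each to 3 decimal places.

MAP = 0.319; posterior mean = 0.358

Σ times = 23.6. Posterior: Gamma(shape = 3.2+6 = 9.2, rate = 2.1+23.6 = 25.7).
Mode = (α−1)/β = 8.2/25.7 = 0.319.
Mean = α/β = 9.2/25.7 = 0.358.
Mean > mode: the posterior has a right tail.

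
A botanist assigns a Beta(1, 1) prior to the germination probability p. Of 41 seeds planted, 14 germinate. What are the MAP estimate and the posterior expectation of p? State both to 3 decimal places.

MAP estimate = 0.341, posterior expectation = 0.349

Posterior: Beta(1+14, 1+27) = Beta(15, 28).
Mode = (15−1)/(15+28−2) = 14/41 = 0.341.
Mean = 15/(15+28) = 15/43 = 0.349.
Mean > mode: the posterior has a right tail.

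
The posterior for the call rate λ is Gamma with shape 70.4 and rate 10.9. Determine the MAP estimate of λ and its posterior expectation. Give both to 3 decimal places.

λ_MAP = 6.367, E[λ|data] = 6.459

Mode = (α−1)/β = 69.4/10.9 = 6.367.
Mean = α/β = 70.4/10.9 = 6.459.
The mean is pulled above the mode by the posterior's right skew.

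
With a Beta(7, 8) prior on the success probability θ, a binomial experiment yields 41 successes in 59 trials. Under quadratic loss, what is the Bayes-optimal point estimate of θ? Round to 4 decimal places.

0.6486

Posterior: Beta(7+41, 8+18) = Beta(48, 26).
Mode = (48−1)/(48+26−2) = 47/72 = 0.6528.
Mean = 48/(48+26) = 48/74 = 0.6486.
Quadratic loss ⇒ the optimal estimator is the posterior mean.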